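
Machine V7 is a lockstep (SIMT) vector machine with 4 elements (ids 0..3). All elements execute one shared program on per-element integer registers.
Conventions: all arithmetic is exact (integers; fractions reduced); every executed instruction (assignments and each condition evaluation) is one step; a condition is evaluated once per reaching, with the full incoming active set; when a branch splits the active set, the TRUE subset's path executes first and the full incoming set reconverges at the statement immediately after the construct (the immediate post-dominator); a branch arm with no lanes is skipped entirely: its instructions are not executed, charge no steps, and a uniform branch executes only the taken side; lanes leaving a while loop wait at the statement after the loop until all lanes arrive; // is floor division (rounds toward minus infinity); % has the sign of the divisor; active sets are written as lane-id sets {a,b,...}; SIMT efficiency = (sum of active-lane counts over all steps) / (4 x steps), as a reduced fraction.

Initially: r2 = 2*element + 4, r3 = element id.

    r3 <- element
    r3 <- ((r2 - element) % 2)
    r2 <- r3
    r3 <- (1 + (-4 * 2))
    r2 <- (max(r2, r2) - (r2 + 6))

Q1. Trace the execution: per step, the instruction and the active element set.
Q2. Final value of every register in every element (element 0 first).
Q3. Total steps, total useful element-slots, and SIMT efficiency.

step 0: r3 <- element                {0,1,2,3}
step 1: r3 <- ((r2 - element) % 2)   {0,1,2,3}
step 2: r2 <- r3                     {0,1,2,3}
step 3: r3 <- (1 + (-4 * 2))         {0,1,2,3}
step 4: r2 <- (max(r2, r2) - (r2 + 6)) {0,1,2,3}

Answer: 5 steps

r2: -6,-6,-6,-6
r3: -7,-7,-7,-7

steps = 5; useful = 20; efficiency = 20/20 = 1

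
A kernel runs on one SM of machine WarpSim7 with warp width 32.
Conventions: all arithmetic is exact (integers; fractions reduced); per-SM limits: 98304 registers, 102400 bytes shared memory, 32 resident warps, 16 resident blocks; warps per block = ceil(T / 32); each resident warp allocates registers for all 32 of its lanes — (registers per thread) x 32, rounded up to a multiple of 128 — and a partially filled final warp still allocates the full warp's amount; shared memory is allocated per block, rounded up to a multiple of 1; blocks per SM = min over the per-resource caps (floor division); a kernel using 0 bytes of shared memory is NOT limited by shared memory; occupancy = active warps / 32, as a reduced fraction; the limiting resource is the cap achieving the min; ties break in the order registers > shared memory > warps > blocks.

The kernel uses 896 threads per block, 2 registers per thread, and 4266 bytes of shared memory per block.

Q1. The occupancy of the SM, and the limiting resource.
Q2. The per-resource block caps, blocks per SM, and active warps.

Answer: occupancy 7/8, limited by warps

registers: 27 blocks
shared memory: 24 blocks
warps: 1 block
blocks: 16 blocks

Answer: 1 block, 28 active warps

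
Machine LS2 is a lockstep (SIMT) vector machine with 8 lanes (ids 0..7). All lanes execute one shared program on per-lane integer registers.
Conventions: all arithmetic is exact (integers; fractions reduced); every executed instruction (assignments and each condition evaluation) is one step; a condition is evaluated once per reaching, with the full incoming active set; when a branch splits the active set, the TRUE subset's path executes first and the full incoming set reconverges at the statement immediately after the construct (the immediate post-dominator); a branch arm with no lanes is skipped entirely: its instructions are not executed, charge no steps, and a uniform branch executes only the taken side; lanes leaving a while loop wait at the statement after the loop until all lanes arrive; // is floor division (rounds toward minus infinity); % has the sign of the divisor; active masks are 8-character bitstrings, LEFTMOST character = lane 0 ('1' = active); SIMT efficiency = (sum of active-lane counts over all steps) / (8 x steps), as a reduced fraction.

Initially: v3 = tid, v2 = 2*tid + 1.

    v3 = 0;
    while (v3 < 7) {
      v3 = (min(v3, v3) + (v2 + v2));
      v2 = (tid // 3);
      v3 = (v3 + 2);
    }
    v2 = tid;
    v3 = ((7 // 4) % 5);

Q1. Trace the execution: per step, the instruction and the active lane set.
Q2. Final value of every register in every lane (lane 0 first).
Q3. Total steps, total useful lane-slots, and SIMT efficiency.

step 0: v3 <- 0                      11111111
step 1: eval (v3 < 7)                11111111
step 2: v3 <- (min(v3, v3) + (v2 + v2)) 11111111
step 3: v2 <- (tid // 3)             11111111
step 4: v3 <- (v3 + 2)               11111111
step 5: eval (v3 < 7)                11111111
step 6: v3 <- (min(v3, v3) + (v2 + v2)) 10000000
step 7: v2 <- (tid // 3)             10000000
step 8: v3 <- (v3 + 2)               10000000
step 9: eval (v3 < 7)                10000000
step 10: v3 <- (min(v3, v3) + (v2 + v2)) 10000000
step 11: v2 <- (tid // 3)             10000000
step 12: v3 <- (v3 + 2)               10000000
step 13: eval (v3 < 7)                10000000
step 14: v2 <- tid                    11111111
step 15: v3 <- ((7 // 4) % 5)         11111111

Answer: 16 steps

v3: 1,1,1,1,1,1,1,1
v2: 0,1,2,3,4,5,6,7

steps = 16; useful = 72; efficiency = 72/128 = 9/16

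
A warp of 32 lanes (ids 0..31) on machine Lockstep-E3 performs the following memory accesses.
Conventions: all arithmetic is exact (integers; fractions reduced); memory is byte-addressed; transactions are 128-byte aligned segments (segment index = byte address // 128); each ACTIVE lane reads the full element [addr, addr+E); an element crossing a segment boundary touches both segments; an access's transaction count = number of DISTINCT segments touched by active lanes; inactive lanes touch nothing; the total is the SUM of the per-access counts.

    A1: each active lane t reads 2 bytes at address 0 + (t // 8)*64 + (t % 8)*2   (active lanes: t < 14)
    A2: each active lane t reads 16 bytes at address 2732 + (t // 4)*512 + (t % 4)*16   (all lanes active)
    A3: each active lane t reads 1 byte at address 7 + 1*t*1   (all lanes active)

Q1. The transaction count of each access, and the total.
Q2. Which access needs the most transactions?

A1: 1 transaction
A2: 8 transactions
A3: 1 transaction

Answer: 1,8,1; total 10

Answer: A2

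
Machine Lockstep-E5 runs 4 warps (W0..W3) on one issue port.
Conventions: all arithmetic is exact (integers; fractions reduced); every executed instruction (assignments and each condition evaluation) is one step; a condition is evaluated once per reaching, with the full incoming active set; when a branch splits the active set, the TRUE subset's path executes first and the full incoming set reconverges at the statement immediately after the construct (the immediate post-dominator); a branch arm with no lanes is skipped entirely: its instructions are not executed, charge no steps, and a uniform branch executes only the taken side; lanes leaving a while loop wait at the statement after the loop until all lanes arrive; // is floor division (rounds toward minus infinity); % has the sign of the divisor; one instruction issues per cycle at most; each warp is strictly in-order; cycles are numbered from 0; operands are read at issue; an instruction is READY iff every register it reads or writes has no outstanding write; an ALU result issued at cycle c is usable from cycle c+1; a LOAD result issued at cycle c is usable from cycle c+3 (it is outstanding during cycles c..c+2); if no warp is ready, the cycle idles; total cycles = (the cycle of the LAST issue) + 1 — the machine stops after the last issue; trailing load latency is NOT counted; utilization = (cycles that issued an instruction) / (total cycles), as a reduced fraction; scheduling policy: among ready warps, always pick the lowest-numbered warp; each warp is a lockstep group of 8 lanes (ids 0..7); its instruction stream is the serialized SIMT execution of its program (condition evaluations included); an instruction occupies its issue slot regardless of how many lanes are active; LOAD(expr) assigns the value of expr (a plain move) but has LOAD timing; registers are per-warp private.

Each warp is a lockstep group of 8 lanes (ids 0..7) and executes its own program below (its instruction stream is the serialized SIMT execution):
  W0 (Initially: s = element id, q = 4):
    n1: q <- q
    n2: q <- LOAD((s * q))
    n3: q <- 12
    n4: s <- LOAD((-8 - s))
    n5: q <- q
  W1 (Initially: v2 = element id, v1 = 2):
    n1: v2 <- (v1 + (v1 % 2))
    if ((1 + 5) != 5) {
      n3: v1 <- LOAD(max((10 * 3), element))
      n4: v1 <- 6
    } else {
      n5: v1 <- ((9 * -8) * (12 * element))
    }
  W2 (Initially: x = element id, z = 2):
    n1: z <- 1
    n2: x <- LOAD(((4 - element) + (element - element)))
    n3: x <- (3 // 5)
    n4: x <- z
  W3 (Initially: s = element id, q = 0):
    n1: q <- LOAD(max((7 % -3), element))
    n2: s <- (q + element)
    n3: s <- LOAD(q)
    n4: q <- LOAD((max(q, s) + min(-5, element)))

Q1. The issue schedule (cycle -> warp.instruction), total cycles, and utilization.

cycle 0: W0.I0
cycle 1: W0.I1
cycle 2: W1.I0
cycle 3: W1.I1
cycle 4: W0.I2
cycle 5: W0.I3
cycle 6: W0.I4
cycle 7: W1.I2
cycle 8: W2.I0
cycle 9: W2.I1
cycle 10: W1.I3
cycle 11: W3.I0
cycle 12: W2.I2
cycle 13: W2.I3
cycle 14: W3.I1
cycle 15: W3.I2
cycle 16: idle
cycle 17: idle
cycle 18: W3.I3

Answer: 19 cycles, utilization 17/19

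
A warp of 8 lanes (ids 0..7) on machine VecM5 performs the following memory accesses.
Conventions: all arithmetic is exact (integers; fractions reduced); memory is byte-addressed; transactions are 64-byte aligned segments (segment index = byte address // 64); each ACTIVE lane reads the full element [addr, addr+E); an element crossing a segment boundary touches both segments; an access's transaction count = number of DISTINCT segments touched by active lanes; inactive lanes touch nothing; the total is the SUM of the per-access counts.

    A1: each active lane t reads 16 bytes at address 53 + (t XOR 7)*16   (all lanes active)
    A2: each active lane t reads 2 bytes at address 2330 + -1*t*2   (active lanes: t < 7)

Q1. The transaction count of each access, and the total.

A1: 3 transactions
A2: 1 transaction

Answer: 3,1; total 4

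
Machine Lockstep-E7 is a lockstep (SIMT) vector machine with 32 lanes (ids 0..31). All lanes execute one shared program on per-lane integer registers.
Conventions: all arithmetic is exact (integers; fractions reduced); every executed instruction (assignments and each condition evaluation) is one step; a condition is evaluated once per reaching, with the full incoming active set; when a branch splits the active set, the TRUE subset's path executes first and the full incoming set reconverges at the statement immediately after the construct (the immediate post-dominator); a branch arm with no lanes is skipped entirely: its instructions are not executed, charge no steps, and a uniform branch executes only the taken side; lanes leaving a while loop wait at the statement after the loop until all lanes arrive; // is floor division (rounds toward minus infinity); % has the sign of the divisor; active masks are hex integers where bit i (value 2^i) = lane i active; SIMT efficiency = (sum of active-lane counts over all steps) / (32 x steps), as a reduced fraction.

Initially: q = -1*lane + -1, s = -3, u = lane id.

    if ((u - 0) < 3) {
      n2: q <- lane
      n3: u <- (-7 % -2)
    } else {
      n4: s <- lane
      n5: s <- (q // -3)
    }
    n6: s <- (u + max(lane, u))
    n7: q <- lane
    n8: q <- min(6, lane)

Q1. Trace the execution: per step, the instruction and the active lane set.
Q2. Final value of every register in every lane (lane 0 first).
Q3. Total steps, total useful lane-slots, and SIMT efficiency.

step 0: eval ((u - 0) < 3)           0xffffffff
step 1: q <- lane                    0x00000007
step 2: u <- (-7 % -2)               0x00000007
step 3: s <- lane                    0xfffffff8
step 4: s <- (q // -3)               0xfffffff8
step 5: s <- (u + max(lane, u))      0xffffffff
step 6: q <- lane                    0xffffffff
step 7: q <- min(6, lane)            0xffffffff

Answer: 8 steps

q: 0,1,2,3,4,5,6,6,6,6,6,6,6,6,6,6,6,6,6,6,6,6,6,6,6,6,6,6,6,6,6,6
s: -1,0,1,6,8,10,12,14,16,18,20,22,24,26,28,30,32,34,36,38,40,42,44,46,48,50,52,54,56,58,60,62
u: -1,-1,-1,3,4,5,6,7,8,9,10,11,12,13,14,15,16,17,18,19,20,21,22,23,24,25,26,27,28,29,30,31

steps = 8; useful = 192; efficiency = 192/256 = 3/4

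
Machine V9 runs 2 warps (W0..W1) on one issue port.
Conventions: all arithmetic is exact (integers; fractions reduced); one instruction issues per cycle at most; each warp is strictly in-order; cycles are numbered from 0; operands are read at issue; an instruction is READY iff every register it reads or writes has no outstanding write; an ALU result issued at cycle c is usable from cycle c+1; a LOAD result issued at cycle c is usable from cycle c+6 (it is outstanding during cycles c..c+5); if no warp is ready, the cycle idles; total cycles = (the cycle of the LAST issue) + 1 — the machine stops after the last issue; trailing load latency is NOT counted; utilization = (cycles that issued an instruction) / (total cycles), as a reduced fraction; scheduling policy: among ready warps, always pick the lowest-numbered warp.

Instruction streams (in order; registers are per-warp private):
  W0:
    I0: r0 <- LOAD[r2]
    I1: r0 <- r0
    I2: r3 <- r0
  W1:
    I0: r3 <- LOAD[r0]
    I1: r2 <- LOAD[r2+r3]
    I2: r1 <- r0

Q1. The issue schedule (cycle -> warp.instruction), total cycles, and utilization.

cycle 0: W0.I0
cycle 1: W1.I0
cycle 2: idle
cycle 3: idle
cycle 4: idle
cycle 5: idle
cycle 6: W0.I1
cycle 7: W0.I2
cycle 8: W1.I1
cycle 9: W1.I2

Answer: 10 cycles, utilization 3/5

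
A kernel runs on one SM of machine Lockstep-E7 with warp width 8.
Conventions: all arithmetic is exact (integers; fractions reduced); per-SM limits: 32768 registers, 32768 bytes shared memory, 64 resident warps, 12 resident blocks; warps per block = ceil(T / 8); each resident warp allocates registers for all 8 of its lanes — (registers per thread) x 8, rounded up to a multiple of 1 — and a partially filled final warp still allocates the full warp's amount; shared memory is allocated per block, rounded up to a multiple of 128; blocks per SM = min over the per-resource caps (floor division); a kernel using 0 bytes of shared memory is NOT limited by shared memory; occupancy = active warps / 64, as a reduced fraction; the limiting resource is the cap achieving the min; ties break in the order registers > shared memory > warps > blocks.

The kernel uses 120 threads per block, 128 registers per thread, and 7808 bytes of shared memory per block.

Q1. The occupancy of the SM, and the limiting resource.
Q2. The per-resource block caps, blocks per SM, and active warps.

Answer: occupancy 15/32, limited by registers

registers: 2 blocks
shared memory: 4 blocks
warps: 4 blocks
blocks: 12 blocks

Answer: 2 blocks, 30 active warps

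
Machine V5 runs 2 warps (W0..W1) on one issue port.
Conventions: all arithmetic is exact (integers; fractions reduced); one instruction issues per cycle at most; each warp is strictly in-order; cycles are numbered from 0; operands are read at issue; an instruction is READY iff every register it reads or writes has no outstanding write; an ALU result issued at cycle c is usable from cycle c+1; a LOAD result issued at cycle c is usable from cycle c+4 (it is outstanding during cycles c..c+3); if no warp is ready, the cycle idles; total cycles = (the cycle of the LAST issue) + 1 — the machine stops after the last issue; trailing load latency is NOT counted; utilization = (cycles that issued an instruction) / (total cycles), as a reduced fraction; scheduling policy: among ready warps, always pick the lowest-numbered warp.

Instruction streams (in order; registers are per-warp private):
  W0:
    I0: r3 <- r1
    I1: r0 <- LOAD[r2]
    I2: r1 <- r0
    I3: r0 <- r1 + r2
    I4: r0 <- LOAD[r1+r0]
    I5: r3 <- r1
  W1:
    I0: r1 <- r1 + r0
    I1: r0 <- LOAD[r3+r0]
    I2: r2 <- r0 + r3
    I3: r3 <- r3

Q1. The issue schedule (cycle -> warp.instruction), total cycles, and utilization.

cycle 0: W0.I0
cycle 1: W0.I1
cycle 2: W1.I0
cycle 3: W1.I1
cycle 4: idle
cycle 5: W0.I2
cycle 6: W0.I3
cycle 7: W0.I4
cycle 8: W0.I5
cycle 9: W1.I2
cycle 10: W1.I3

Answer: 11 cycles, utilization 10/11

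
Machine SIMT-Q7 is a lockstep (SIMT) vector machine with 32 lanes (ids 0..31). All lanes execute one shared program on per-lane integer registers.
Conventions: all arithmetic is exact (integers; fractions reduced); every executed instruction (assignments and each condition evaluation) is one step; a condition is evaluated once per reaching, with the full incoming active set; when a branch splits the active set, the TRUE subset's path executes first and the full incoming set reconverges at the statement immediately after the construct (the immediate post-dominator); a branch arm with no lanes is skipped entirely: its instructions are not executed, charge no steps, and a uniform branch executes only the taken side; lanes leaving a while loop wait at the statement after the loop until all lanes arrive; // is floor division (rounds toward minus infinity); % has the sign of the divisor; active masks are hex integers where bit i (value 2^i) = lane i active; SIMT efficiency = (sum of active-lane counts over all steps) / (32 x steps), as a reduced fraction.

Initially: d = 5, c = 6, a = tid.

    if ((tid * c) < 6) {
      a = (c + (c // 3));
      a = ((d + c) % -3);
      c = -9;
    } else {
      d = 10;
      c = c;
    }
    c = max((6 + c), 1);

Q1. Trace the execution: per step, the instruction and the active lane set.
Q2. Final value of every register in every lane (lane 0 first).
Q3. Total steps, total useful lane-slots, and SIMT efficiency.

step 0: eval ((tid * c) < 6)         0xffffffff
step 1: a <- (c + (c // 3))          0x00000001
step 2: a <- ((d + c) % -3)          0x00000001
step 3: c <- -9                      0x00000001
step 4: d <- 10                      0xfffffffe
step 5: c <- c                       0xfffffffe
step 6: c <- max((6 + c), 1)         0xffffffff

Answer: 7 steps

d: 5,10,10,10,10,10,10,10,10,10,10,10,10,10,10,10,10,10,10,10,10,10,10,10,10,10,10,10,10,10,10,10
c: 1,12,12,12,12,12,12,12,12,12,12,12,12,12,12,12,12,12,12,12,12,12,12,12,12,12,12,12,12,12,12,12
a: -1,1,2,3,4,5,6,7,8,9,10,11,12,13,14,15,16,17,18,19,20,21,22,23,24,25,26,27,28,29,30,31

steps = 7; useful = 129; efficiency = 129/224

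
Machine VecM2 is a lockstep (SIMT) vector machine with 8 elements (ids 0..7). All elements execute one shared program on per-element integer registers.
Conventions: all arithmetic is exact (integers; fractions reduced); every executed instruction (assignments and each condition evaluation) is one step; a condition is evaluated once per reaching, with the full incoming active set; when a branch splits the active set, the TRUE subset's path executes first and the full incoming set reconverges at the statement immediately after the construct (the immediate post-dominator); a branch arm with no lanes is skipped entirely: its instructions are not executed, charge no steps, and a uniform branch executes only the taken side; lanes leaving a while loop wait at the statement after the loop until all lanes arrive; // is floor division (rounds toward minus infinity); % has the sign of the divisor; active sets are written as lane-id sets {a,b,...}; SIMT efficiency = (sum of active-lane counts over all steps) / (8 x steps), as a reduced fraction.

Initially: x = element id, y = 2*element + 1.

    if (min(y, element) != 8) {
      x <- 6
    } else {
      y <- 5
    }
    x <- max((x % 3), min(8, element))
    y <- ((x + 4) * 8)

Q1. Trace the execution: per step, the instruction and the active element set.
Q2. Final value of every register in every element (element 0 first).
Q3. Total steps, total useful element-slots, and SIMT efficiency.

step 0: eval (min(y, element) != 8)  {0,1,2,3,4,5,6,7}
step 1: x <- 6                       {0,1,2,3,4,5,6,7}
step 2: x <- max((x % 3), min(8, element)) {0,1,2,3,4,5,6,7}
step 3: y <- ((x + 4) * 8)           {0,1,2,3,4,5,6,7}

Answer: 4 steps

x: 0,1,2,3,4,5,6,7
y: 32,40,48,56,64,72,80,88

steps = 4; useful = 32; efficiency = 32/32 = 1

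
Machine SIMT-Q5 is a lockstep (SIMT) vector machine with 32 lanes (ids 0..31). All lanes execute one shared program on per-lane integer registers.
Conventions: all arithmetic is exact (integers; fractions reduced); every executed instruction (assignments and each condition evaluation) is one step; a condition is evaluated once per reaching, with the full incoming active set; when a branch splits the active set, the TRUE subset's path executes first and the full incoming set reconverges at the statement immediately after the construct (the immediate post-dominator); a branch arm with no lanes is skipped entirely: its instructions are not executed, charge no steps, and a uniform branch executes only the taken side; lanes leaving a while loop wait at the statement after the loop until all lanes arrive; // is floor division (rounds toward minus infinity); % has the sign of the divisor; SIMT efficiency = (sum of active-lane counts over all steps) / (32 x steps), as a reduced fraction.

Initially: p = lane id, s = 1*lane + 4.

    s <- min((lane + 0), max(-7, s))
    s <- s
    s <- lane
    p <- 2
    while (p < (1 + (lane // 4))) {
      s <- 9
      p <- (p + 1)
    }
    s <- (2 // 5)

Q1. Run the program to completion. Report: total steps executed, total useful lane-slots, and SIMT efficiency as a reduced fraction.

Answer: 24 steps, 444 useful, 37/64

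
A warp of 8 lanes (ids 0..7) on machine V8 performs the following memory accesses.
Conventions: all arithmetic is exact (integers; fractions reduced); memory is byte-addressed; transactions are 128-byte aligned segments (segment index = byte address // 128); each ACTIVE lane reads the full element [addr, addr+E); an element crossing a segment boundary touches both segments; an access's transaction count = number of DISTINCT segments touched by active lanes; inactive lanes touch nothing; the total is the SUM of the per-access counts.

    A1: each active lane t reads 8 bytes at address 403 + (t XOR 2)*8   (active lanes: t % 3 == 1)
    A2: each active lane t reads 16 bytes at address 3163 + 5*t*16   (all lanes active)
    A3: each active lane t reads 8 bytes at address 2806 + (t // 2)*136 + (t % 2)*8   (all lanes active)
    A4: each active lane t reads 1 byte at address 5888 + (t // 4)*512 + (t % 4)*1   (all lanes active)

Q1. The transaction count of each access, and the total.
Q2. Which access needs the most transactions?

A1: 1 transaction
A2: 6 transactions
A3: 5 transactions
A4: 2 transactions

Answer: 1,6,5,2; total 14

Answer: A2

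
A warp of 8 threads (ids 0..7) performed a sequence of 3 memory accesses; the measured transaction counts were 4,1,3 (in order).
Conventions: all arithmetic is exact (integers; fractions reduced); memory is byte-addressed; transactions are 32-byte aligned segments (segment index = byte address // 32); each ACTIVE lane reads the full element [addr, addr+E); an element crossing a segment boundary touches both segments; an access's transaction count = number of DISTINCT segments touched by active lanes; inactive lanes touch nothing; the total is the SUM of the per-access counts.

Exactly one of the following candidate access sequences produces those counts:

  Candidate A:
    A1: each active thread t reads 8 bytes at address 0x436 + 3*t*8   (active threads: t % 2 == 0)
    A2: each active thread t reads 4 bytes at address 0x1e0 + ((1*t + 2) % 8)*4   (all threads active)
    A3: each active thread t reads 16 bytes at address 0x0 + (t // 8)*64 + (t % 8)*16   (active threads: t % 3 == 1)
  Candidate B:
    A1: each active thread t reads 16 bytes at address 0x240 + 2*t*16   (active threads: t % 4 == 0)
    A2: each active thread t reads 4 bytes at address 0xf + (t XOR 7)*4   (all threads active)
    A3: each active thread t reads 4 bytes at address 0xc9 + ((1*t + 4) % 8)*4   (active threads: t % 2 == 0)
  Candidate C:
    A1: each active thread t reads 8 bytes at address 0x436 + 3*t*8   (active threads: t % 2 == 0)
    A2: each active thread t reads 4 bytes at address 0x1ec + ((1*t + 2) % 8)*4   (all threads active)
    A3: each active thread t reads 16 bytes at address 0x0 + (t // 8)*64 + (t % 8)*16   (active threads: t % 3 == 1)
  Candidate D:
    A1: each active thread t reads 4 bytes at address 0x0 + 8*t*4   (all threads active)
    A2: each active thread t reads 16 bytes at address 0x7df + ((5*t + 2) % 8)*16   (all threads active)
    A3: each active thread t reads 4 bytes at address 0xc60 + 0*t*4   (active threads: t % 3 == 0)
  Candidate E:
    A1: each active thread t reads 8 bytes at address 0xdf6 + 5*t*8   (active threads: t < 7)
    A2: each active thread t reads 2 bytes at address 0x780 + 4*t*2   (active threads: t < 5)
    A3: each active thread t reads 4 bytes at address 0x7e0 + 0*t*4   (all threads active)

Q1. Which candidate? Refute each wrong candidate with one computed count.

B: A1 gives 2 transactions, not 4
C: A2 gives 2 transactions, not 1
D: A1 gives 8 transactions, not 4
E: A1 gives 9 transactions, not 4
A: all counts match (4,1,3)

Answer: A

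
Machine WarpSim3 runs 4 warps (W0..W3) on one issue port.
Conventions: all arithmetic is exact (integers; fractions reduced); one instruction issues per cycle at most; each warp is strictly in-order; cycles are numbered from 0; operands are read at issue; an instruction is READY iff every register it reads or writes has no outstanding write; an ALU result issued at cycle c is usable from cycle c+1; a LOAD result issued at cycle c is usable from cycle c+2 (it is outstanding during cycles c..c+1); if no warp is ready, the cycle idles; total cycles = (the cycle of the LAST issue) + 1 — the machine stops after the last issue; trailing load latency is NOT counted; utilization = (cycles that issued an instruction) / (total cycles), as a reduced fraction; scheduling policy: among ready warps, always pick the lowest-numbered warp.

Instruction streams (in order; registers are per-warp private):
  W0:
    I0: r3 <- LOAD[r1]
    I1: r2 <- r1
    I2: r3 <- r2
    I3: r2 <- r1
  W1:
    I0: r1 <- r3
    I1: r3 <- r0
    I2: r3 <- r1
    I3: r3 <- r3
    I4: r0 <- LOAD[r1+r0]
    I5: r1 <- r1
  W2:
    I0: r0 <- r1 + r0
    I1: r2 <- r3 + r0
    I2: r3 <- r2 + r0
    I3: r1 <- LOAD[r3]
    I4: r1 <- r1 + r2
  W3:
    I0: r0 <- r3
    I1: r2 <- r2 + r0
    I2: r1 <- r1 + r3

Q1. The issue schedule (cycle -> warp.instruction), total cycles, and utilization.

cycle 0: W0.I0
cycle 1: W0.I1
cycle 2: W0.I2
cycle 3: W0.I3
cycle 4: W1.I0
cycle 5: W1.I1
cycle 6: W1.I2
cycle 7: W1.I3
cycle 8: W1.I4
cycle 9: W1.I5
cycle 10: W2.I0
cycle 11: W2.I1
cycle 12: W2.I2
cycle 13: W2.I3
cycle 14: W3.I0
cycle 15: W2.I4
cycle 16: W3.I1
cycle 17: W3.I2

Answer: 18 cycles, utilization 1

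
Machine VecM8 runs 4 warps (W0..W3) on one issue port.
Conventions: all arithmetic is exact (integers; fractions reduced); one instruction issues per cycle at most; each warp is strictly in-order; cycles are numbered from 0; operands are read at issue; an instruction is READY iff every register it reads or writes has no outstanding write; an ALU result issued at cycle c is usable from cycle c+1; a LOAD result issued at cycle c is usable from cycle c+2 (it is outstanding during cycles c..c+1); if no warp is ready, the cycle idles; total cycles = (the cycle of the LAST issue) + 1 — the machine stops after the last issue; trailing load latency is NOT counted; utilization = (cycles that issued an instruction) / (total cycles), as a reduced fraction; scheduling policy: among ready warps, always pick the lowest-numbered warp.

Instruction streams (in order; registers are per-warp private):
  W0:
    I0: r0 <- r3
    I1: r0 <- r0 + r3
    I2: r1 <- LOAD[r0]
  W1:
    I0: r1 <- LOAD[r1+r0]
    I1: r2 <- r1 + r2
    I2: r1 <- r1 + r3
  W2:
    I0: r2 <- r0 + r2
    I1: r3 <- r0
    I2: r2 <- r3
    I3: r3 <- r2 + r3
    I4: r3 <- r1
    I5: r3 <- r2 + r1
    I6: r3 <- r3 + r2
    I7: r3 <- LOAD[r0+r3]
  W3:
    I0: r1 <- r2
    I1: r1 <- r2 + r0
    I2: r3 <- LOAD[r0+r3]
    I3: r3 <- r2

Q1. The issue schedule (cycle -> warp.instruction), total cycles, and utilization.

cycle 0: W0.I0
cycle 1: W0.I1
cycle 2: W0.I2
cycle 3: W1.I0
cycle 4: W2.I0
cycle 5: W1.I1
cycle 6: W1.I2
cycle 7: W2.I1
cycle 8: W2.I2
cycle 9: W2.I3
cycle 10: W2.I4
cycle 11: W2.I5
cycle 12: W2.I6
cycle 13: W2.I7
cycle 14: W3.I0
cycle 15: W3.I1
cycle 16: W3.I2
cycle 17: idle
cycle 18: W3.I3

Answer: 19 cycles, utilization 18/19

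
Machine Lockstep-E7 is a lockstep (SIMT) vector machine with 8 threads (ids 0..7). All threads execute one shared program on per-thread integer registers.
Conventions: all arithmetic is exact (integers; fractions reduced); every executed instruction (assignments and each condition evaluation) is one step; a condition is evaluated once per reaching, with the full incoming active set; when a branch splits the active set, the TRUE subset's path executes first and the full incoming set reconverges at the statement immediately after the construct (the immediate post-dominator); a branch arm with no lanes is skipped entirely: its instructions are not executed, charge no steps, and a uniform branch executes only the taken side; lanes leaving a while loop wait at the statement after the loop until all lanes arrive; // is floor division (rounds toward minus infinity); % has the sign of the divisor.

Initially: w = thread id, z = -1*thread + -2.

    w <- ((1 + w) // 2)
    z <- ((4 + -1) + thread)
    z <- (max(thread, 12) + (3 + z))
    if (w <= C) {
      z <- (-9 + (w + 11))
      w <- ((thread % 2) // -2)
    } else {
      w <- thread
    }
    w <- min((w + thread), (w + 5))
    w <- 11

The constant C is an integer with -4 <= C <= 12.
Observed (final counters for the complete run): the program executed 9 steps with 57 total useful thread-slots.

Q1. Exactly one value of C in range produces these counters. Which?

Answer: C = 0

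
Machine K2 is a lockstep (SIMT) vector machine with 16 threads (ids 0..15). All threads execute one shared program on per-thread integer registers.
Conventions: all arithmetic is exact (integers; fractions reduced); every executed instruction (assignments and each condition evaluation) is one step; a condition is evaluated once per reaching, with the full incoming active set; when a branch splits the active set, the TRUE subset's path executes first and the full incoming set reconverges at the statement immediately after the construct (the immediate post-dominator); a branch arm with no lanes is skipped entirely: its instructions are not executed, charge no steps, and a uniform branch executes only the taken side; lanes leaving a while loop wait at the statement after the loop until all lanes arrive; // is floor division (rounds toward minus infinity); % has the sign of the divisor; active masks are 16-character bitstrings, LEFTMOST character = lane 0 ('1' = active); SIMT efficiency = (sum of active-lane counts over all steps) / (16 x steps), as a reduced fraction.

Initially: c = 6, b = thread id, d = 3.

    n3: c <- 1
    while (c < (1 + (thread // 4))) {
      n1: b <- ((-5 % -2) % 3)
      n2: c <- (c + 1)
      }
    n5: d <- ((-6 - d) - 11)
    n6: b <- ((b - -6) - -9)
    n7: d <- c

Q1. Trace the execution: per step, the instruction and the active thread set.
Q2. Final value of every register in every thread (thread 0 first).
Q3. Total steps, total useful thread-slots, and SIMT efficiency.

step 0: c <- 1                       1111111111111111
step 1: eval (c < (1 + (thread // 4))) 1111111111111111
step 2: b <- ((-5 % -2) % 3)         0000111111111111
step 3: c <- (c + 1)                 0000111111111111
step 4: eval (c < (1 + (thread // 4))) 0000111111111111
step 5: b <- ((-5 % -2) % 3)         0000000011111111
step 6: c <- (c + 1)                 0000000011111111
step 7: eval (c < (1 + (thread // 4))) 0000000011111111
step 8: b <- ((-5 % -2) % 3)         0000000000001111
step 9: c <- (c + 1)                 0000000000001111
step 10: eval (c < (1 + (thread // 4))) 0000000000001111
step 11: d <- ((-6 - d) - 11)         1111111111111111
step 12: b <- ((b - -6) - -9)         1111111111111111
step 13: d <- c                       1111111111111111

Answer: 14 steps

c: 1,1,1,1,2,2,2,2,3,3,3,3,4,4,4,4
b: 15,16,17,18,17,17,17,17,17,17,17,17,17,17,17,17
d: 1,1,1,1,2,2,2,2,3,3,3,3,4,4,4,4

steps = 14; useful = 152; efficiency = 152/224 = 19/28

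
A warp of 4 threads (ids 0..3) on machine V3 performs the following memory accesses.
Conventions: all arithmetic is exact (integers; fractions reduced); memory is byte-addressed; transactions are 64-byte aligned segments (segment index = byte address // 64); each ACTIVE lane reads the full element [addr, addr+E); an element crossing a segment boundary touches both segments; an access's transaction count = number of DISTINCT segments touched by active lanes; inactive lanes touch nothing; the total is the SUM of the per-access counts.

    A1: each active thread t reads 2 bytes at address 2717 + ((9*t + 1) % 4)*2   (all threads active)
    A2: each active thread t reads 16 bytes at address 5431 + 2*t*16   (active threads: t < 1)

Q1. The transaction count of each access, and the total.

A1: 1 transaction
A2: 2 transactions

Answer: 1,2; total 3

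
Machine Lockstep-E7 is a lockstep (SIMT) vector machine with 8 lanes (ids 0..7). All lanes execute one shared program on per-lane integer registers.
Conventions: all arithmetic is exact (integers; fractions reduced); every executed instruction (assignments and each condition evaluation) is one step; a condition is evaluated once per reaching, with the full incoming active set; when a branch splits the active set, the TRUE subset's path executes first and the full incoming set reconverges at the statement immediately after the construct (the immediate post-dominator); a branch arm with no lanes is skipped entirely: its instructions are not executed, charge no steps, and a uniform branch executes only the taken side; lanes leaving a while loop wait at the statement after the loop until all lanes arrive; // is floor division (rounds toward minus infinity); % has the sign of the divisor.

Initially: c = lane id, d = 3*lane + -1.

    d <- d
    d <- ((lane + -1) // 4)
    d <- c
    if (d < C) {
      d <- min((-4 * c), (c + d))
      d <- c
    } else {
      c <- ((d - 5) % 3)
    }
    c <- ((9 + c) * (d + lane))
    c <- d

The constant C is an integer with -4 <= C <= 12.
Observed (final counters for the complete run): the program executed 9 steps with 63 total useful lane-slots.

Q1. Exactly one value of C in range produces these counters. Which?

Answer: C = 7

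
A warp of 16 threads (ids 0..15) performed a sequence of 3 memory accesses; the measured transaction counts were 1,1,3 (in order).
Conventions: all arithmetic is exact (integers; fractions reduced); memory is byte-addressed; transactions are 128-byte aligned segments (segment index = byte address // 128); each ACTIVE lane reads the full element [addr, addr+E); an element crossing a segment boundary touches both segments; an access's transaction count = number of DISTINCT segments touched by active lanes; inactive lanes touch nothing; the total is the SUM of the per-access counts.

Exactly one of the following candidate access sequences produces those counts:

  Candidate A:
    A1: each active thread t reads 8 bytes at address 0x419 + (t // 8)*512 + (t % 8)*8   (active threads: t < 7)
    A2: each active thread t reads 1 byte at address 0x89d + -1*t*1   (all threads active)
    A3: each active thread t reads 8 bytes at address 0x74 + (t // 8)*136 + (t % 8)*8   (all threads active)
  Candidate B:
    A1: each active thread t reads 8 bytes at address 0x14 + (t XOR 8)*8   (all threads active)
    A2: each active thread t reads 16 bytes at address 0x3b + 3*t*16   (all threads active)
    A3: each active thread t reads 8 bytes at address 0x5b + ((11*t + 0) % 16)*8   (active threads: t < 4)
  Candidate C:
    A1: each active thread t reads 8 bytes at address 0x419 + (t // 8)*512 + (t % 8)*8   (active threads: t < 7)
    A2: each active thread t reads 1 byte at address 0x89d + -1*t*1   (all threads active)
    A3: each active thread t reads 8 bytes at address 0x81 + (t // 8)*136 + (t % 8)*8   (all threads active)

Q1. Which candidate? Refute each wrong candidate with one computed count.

B: A1 gives 2 transactions, not 1
C: A3 gives 2 transactions, not 3
A: all counts match (1,1,3)

Answer: A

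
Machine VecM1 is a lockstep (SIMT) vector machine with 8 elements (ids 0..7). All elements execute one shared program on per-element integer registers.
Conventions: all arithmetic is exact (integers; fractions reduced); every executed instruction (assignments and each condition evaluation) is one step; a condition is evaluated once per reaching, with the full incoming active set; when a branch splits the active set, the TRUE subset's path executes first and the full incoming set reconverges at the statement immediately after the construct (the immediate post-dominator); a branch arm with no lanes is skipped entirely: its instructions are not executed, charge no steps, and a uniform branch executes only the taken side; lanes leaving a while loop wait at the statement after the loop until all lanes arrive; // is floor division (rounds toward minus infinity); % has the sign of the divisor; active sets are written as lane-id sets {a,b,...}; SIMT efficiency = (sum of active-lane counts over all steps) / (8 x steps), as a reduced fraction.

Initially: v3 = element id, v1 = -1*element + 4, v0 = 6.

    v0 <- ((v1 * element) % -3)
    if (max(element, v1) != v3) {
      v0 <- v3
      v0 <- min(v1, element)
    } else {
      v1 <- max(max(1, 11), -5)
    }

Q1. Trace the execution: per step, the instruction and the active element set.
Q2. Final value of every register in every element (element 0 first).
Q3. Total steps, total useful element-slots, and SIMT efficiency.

step 0: v0 <- ((v1 * element) % -3)  {0,1,2,3,4,5,6,7}
step 1: eval (max(element, v1) != v3) {0,1,2,3,4,5,6,7}
step 2: v0 <- v3                     {0,1}
step 3: v0 <- min(v1, element)       {0,1}
step 4: v1 <- max(max(1, 11), -5)    {2,3,4,5,6,7}

Answer: 5 steps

v3: 0,1,2,3,4,5,6,7
v1: 4,3,11,11,11,11,11,11
v0: 0,1,-2,0,0,-2,0,0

steps = 5; useful = 26; efficiency = 26/40 = 13/20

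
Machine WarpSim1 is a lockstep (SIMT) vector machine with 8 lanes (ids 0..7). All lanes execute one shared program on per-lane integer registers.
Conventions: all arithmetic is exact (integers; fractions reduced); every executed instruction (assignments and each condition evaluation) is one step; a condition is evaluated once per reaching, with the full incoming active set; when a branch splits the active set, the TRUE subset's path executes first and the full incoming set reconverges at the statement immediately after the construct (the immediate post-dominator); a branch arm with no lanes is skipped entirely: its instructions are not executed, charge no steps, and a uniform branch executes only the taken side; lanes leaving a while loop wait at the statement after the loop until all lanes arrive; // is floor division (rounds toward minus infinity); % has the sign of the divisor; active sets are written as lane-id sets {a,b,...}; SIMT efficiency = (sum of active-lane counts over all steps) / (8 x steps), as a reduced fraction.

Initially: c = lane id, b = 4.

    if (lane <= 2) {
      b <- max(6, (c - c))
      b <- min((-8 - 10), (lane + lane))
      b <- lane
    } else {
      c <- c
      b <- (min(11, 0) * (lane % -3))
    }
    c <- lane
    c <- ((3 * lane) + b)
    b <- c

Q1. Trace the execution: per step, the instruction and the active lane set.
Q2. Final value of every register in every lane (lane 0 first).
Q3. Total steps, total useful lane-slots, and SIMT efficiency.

step 0: eval (lane <= 2)             {0,1,2,3,4,5,6,7}
step 1: b <- max(6, (c - c))         {0,1,2}
step 2: b <- min((-8 - 10), (lane + lane)) {0,1,2}
step 3: b <- lane                    {0,1,2}
step 4: c <- c                       {3,4,5,6,7}
step 5: b <- (min(11, 0) * (lane % -3)) {3,4,5,6,7}
step 6: c <- lane                    {0,1,2,3,4,5,6,7}
step 7: c <- ((3 * lane) + b)        {0,1,2,3,4,5,6,7}
step 8: b <- c                       {0,1,2,3,4,5,6,7}

Answer: 9 steps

c: 0,4,8,9,12,15,18,21
b: 0,4,8,9,12,15,18,21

steps = 9; useful = 51; efficiency = 51/72 = 17/24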